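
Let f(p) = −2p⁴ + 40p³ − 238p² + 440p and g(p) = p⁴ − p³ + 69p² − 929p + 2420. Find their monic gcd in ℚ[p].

By polynomial division,
  −2p⁴ + 40p³ − 238p² + 440p = (−2)(p⁴ − p³ + 69p² − 929p + 2420) + (38p³ − 100p² − 1418p + 4840)
  p⁴ − p³ + 69p² − 929p + 2420 = ((1/38)p + 31/722)(38p³ − 100p² − 1418p + 4840) + ((39930/361)p² − (359370/361)p + 798600/361)
  38p³ − 100p² − 1418p + 4840 = ((6859/19965)p + 361/165)((39930/361)p² − (359370/361)p + 798600/361) + (0)
Last nonzero remainder: (39930/361)p² − (359370/361)p + 798600/361. Dividing through by 39930/361 gives the monic gcd p² − 9p + 20.

p² − 9p + 20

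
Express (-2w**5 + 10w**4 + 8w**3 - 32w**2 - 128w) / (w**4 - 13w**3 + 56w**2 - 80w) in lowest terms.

(-2w**2 - 6w - 8)/(w - 5)

Euclidean algorithm in ℚ[w]:
  -2w**5 + 10w**4 + 8w**3 - 32w**2 - 128w = (-2w - 16)(w**4 - 13w**3 + 56w**2 - 80w) + (-88w**3 + 704w**2 - 1408w)
  w**4 - 13w**3 + 56w**2 - 80w = (-(1/88)w + 5/88)(-88w**3 + 704w**2 - 1408w) + (0)
Last nonzero remainder: -88w**3 + 704w**2 - 1408w. Dividing through by -88 gives the monic gcd w**3 - 8w**2 + 16w.
Cancel w**3 - 8w**2 + 16w from numerator and denominator to get the reduced form.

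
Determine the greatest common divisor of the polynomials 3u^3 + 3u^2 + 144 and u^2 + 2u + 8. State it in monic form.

Repeated division with remainder:
  3u^3 + 3u^2 + 144 = (3u − 3)(u^2 + 2u + 8) + (−18u + 168)
  u^2 + 2u + 8 = (−(1/18)u − 17/27)(−18u + 168) + (1024/9)
  −18u + 168 = (−(81/512)u + 189/128)(1024/9) + (0)
The last nonzero remainder is the constant 1024/9, so the polynomials are coprime and gcd = 1.

1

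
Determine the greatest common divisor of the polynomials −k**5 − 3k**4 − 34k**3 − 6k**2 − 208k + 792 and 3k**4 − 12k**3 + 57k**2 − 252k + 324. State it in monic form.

k**3 − k**2 + 16k − 36

Apply the Euclidean algorithm:
  −k**5 − 3k**4 − 34k**3 − 6k**2 − 208k + 792 = (−(1/3)k − 7/3)(3k**4 − 12k**3 + 57k**2 − 252k + 324) + (−43k**3 + 43k**2 − 688k + 1548)
  3k**4 − 12k**3 + 57k**2 − 252k + 324 = (−(3/43)k + 9/43)(−43k**3 + 43k**2 − 688k + 1548) + (0)
Last nonzero remainder: −43k**3 + 43k**2 − 688k + 1548. Dividing through by −43 gives the monic gcd k**3 − k**2 + 16k − 36.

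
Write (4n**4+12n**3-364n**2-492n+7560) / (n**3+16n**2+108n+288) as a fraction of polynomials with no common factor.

Apply the Euclidean algorithm:
  4n**4+12n**3-364n**2-492n+7560 = (4n-52)(n**3+16n**2+108n+288) + (36n**2+3972n+22536)
  n**3+16n**2+108n+288 = ((1/36)n-283/108)(36n**2+3972n+22536) + ((89011/9)n+178022/3)
  36n**2+3972n+22536 = ((324/89011)n+33804/89011)((89011/9)n+178022/3) + (0)
Last nonzero remainder: (89011/9)n+178022/3. Dividing through by 89011/9 gives the monic gcd n+6.
Cancel n+6 from numerator and denominator to get the reduced form.

(4n**3-12n**2-292n+1260)/(n**2+10n+48)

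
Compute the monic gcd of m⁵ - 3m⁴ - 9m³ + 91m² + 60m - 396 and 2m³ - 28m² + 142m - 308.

m² - 7m + 22

Apply the Euclidean algorithm:
  m⁵ - 3m⁴ - 9m³ + 91m² + 60m - 396 = ((1/2)m² + (11/2)m + 37)(2m³ - 28m² + 142m - 308) + (500m² - 3500m + 11000)
  2m³ - 28m² + 142m - 308 = ((1/250)m - 7/250)(500m² - 3500m + 11000) + (0)
Last nonzero remainder: 500m² - 3500m + 11000. Dividing through by 500 gives the monic gcd m² - 7m + 22.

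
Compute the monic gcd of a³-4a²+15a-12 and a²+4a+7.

1

Repeated division with remainder:
  a³-4a²+15a-12 = (a-8)(a²+4a+7) + (40a+44)
  a²+4a+7 = ((1/40)a+29/400)(40a+44) + (381/100)
  40a+44 = ((4000/381)a+4400/381)(381/100) + (0)
The last nonzero remainder is the constant 381/100, so the polynomials are coprime and gcd = 1.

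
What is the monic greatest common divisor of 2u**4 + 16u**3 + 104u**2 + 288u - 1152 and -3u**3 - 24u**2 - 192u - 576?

By polynomial division,
  2u**4 + 16u**3 + 104u**2 + 288u - 1152 = (-(2/3)u)(-3u**3 - 24u**2 - 192u - 576) + (-24u**2 - 96u - 1152)
  -3u**3 - 24u**2 - 192u - 576 = ((1/8)u + 1/2)(-24u**2 - 96u - 1152) + (0)
Last nonzero remainder: -24u**2 - 96u - 1152. Dividing through by -24 gives the monic gcd u**2 + 4u + 48.

u**2 + 4u + 48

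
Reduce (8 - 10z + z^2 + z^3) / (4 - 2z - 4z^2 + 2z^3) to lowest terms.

(4 + z)/(2 + 2z)

Euclidean algorithm in ℚ[z]:
  z^3 + z^2 - 10z + 8 = (1/2)(2z^3 - 4z^2 - 2z + 4) + (3z^2 - 9z + 6)
  2z^3 - 4z^2 - 2z + 4 = ((2/3)z + 2/3)(3z^2 - 9z + 6) + (0)
Last nonzero remainder: 3z^2 - 9z + 6. Dividing through by 3 gives the monic gcd z^2 - 3z + 2.
Cancel z^2 - 3z + 2 from numerator and denominator to get the reduced form.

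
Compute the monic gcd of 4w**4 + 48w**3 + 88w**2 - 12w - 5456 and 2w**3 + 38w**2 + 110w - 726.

Apply the Euclidean algorithm:
  4w**4 + 48w**3 + 88w**2 - 12w - 5456 = (2w - 14)(2w**3 + 38w**2 + 110w - 726) + (400w**2 + 2980w - 15620)
  2w**3 + 38w**2 + 110w - 726 = ((1/200)w + 231/4000)(400w**2 + 2980w - 15620) + ((3201/200)w + 35211/200)
  400w**2 + 2980w - 15620 = ((80000/3201)w - 284000/3201)((3201/200)w + 35211/200) + (0)
Last nonzero remainder: (3201/200)w + 35211/200. Dividing through by 3201/200 gives the monic gcd w + 11.

w + 11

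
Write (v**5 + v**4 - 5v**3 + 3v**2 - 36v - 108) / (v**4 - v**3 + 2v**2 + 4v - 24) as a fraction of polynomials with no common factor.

(v**2 - 9)/(v - 2)

Euclidean algorithm in ℚ[v]:
  v**5 + v**4 - 5v**3 + 3v**2 - 36v - 108 = (v + 2)(v**4 - v**3 + 2v**2 + 4v - 24) + (-5v**3 - 5v**2 - 20v - 60)
  v**4 - v**3 + 2v**2 + 4v - 24 = (-(1/5)v + 2/5)(-5v**3 - 5v**2 - 20v - 60) + (0)
Last nonzero remainder: -5v**3 - 5v**2 - 20v - 60. Dividing through by -5 gives the monic gcd v**3 + v**2 + 4v + 12.
Cancel v**3 + v**2 + 4v + 12 from numerator and denominator to get the reduced form.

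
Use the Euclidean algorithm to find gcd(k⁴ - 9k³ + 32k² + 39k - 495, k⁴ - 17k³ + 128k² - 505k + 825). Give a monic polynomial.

k³ - 12k² + 68k - 165

Euclidean algorithm in ℚ[k]:
  k⁴ - 9k³ + 32k² + 39k - 495 = (k⁴ - 17k³ + 128k² - 505k + 825) + (8k³ - 96k² + 544k - 1320)
  k⁴ - 17k³ + 128k² - 505k + 825 = ((1/8)k - 5/8)(8k³ - 96k² + 544k - 1320) + (0)
Last nonzero remainder: 8k³ - 96k² + 544k - 1320. Dividing through by 8 gives the monic gcd k³ - 12k² + 68k - 165.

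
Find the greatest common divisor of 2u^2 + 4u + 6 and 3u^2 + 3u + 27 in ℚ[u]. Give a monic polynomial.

1

By polynomial division,
  2u^2 + 4u + 6 = (2/3)(3u^2 + 3u + 27) + (2u − 12)
  3u^2 + 3u + 27 = ((3/2)u + 21/2)(2u − 12) + (153)
  2u − 12 = ((2/153)u − 4/51)(153) + (0)
The last nonzero remainder is the constant 153, so the polynomials are coprime and gcd = 1.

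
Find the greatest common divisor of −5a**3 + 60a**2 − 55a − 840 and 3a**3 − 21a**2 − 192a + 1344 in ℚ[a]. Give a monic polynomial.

Apply the Euclidean algorithm:
  −5a**3 + 60a**2 − 55a − 840 = (−5/3)(3a**3 − 21a**2 − 192a + 1344) + (25a**2 − 375a + 1400)
  3a**3 − 21a**2 − 192a + 1344 = ((3/25)a + 24/25)(25a**2 − 375a + 1400) + (0)
Last nonzero remainder: 25a**2 − 375a + 1400. Dividing through by 25 gives the monic gcd a**2 − 15a + 56.

a**2 − 15a + 56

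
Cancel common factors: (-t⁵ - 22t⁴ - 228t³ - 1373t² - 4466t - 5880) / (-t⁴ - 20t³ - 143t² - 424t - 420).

Apply the Euclidean algorithm:
  -t⁵ - 22t⁴ - 228t³ - 1373t² - 4466t - 5880 = (t + 2)(-t⁴ - 20t³ - 143t² - 424t - 420) + (-45t³ - 663t² - 3198t - 5040)
  -t⁴ - 20t³ - 143t² - 424t - 420 = ((1/45)t + 79/675)(-45t³ - 663t² - 3198t - 5040) + ((1274/225)t² + (14014/225)t + 2548/15)
  -45t³ - 663t² - 3198t - 5040 = (-(10125/1274)t - 2700/91)((1274/225)t² + (14014/225)t + 2548/15) + (0)
Last nonzero remainder: (1274/225)t² + (14014/225)t + 2548/15. Dividing through by 1274/225 gives the monic gcd t² + 11t + 30.
Cancel t² + 11t + 30 from numerator and denominator to get the reduced form.

(t³ + 11t² + 77t + 196)/(t² + 9t + 14)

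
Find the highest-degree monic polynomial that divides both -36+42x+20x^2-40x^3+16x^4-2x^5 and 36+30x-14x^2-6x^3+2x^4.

9+3x-5x^2+x^3

Repeated division with remainder:
  -2x^5+16x^4-40x^3+20x^2+42x-36 = (-x+5)(2x^4-6x^3-14x^2+30x+36) + (-24x^3+120x^2-72x-216)
  2x^4-6x^3-14x^2+30x+36 = (-(1/12)x-1/6)(-24x^3+120x^2-72x-216) + (0)
Last nonzero remainder: -24x^3+120x^2-72x-216. Dividing through by -24 gives the monic gcd x^3-5x^2+3x+9.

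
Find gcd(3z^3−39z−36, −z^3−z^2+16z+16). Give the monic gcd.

z^2−3z−4

By polynomial division,
  3z^3−39z−36 = (−3)(−z^3−z^2+16z+16) + (−3z^2+9z+12)
  −z^3−z^2+16z+16 = ((1/3)z+4/3)(−3z^2+9z+12) + (0)
Last nonzero remainder: −3z^2+9z+12. Dividing through by −3 gives the monic gcd z^2−3z−4.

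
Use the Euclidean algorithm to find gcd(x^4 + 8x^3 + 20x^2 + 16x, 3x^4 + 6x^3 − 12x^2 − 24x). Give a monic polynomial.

x^3 + 4x^2 + 4x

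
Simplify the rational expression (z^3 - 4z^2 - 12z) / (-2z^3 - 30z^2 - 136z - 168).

(-z^2 + 6z)/(2z^2 + 26z + 84)

Euclidean algorithm in ℚ[z]:
  z^3 - 4z^2 - 12z = (-1/2)(-2z^3 - 30z^2 - 136z - 168) + (-19z^2 - 80z - 84)
  -2z^3 - 30z^2 - 136z - 168 = ((2/19)z + 410/361)(-19z^2 - 80z - 84) + (-(13104/361)z - 26208/361)
  -19z^2 - 80z - 84 = ((6859/13104)z + 361/312)(-(13104/361)z - 26208/361) + (0)
Last nonzero remainder: -(13104/361)z - 26208/361. Dividing through by -13104/361 gives the monic gcd z + 2.
Cancel z + 2 from numerator and denominator to get the reduced form.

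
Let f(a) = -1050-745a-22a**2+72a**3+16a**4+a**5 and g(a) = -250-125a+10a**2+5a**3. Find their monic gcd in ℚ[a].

10+7a+a**2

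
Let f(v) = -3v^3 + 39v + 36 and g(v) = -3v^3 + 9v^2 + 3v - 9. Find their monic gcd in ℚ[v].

v + 1

Euclidean algorithm in ℚ[v]:
  -3v^3 + 39v + 36 = (-3v^3 + 9v^2 + 3v - 9) + (-9v^2 + 36v + 45)
  -3v^3 + 9v^2 + 3v - 9 = ((1/3)v + 1/3)(-9v^2 + 36v + 45) + (-24v - 24)
  -9v^2 + 36v + 45 = ((3/8)v - 15/8)(-24v - 24) + (0)
Last nonzero remainder: -24v - 24. Dividing through by -24 gives the monic gcd v + 1.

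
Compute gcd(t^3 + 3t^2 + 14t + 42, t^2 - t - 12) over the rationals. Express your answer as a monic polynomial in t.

t + 3

Apply the Euclidean algorithm:
  t^3 + 3t^2 + 14t + 42 = (t + 4)(t^2 - t - 12) + (30t + 90)
  t^2 - t - 12 = ((1/30)t - 2/15)(30t + 90) + (0)
Last nonzero remainder: 30t + 90. Dividing through by 30 gives the monic gcd t + 3.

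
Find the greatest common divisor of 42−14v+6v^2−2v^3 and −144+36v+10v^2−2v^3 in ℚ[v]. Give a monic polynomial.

Euclidean algorithm in ℚ[v]:
  −2v^3+6v^2−14v+42 = (−2v^3+10v^2+36v−144) + (−4v^2−50v+186)
  −2v^3+10v^2+36v−144 = ((1/2)v−35/4)(−4v^2−50v+186) + (−(989/2)v+2967/2)
  −4v^2−50v+186 = ((8/989)v+124/989)(−(989/2)v+2967/2) + (0)
Last nonzero remainder: −(989/2)v+2967/2. Dividing through by −989/2 gives the monic gcd v−3.

−3+v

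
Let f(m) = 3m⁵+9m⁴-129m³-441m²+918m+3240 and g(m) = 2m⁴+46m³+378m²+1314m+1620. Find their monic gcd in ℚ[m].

Euclidean algorithm in ℚ[m]:
  3m⁵+9m⁴-129m³-441m²+918m+3240 = ((3/2)m-30)(2m⁴+46m³+378m²+1314m+1620) + (684m³+8928m²+37908m+51840)
  2m⁴+46m³+378m²+1314m+1620 = ((1/342)m+21/722)(684m³+8928m²+37908m+51840) + ((2700/361)m²+(21600/361)m+40500/361)
  684m³+8928m²+37908m+51840 = ((6859/75)m+11552/25)((2700/361)m²+(21600/361)m+40500/361) + (0)
Last nonzero remainder: (2700/361)m²+(21600/361)m+40500/361. Dividing through by 2700/361 gives the monic gcd m²+8m+15.

m²+8m+15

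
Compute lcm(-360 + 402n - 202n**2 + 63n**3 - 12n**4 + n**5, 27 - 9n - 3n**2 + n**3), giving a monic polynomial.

-1080 + 846n - 204n**2 - 13n**3 + 27n**4 - 9n**5 + n**6

Apply the Euclidean algorithm:
  n**5 - 12n**4 + 63n**3 - 202n**2 + 402n - 360 = (n**2 - 9n + 45)(n**3 - 3n**2 - 9n + 27) + (-175n**2 + 1050n - 1575)
  n**3 - 3n**2 - 9n + 27 = (-(1/175)n - 3/175)(-175n**2 + 1050n - 1575) + (0)
Last nonzero remainder: -175n**2 + 1050n - 1575. Dividing through by -175 gives the monic gcd n**2 - 6n + 9.
Then lcm(f, g) = f·g / gcd(f, g); expanding and making the result monic gives the answer.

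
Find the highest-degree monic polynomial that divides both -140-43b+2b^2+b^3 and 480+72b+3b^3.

Repeated division with remainder:
  b^3+2b^2-43b-140 = (1/3)(3b^3+72b+480) + (2b^2-67b-300)
  3b^3+72b+480 = ((3/2)b+201/4)(2b^2-67b-300) + ((15555/4)b+15555)
  2b^2-67b-300 = ((8/15555)b-20/1037)((15555/4)b+15555) + (0)
Last nonzero remainder: (15555/4)b+15555. Dividing through by 15555/4 gives the monic gcd b+4.

4+b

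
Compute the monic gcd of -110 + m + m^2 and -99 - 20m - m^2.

By polynomial division,
  m^2 + m - 110 = (-1)(-m^2 - 20m - 99) + (-19m - 209)
  -m^2 - 20m - 99 = ((1/19)m + 9/19)(-19m - 209) + (0)
Last nonzero remainder: -19m - 209. Dividing through by -19 gives the monic gcd m + 11.

11 + m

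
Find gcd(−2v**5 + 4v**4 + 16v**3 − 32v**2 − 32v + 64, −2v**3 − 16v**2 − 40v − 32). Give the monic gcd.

Euclidean algorithm in ℚ[v]:
  −2v**5 + 4v**4 + 16v**3 − 32v**2 − 32v + 64 = (v**2 − 10v + 52)(−2v**3 − 16v**2 − 40v − 32) + (432v**2 + 1728v + 1728)
  −2v**3 − 16v**2 − 40v − 32 = (−(1/216)v − 1/54)(432v**2 + 1728v + 1728) + (0)
Last nonzero remainder: 432v**2 + 1728v + 1728. Dividing through by 432 gives the monic gcd v**2 + 4v + 4.

v**2 + 4v + 4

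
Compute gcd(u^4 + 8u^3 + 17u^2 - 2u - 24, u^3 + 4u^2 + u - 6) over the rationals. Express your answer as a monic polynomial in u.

u^3 + 4u^2 + u - 6

Apply the Euclidean algorithm:
  u^4 + 8u^3 + 17u^2 - 2u - 24 = (u + 4)(u^3 + 4u^2 + u - 6) + (0)
The last nonzero remainder u^3 + 4u^2 + u - 6 is already monic.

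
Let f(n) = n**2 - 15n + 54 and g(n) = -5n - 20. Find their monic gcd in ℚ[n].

Repeated division with remainder:
  n**2 - 15n + 54 = (-(1/5)n + 19/5)(-5n - 20) + (130)
  -5n - 20 = (-(1/26)n - 2/13)(130) + (0)
The last nonzero remainder is the constant 130, so the polynomials are coprime and gcd = 1.

1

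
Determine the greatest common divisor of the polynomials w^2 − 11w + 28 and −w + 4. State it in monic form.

w − 4

Repeated division with remainder:
  w^2 − 11w + 28 = (−w + 7)(−w + 4) + (0)
Last nonzero remainder: −w + 4. Dividing through by −1 gives the monic gcd w − 4.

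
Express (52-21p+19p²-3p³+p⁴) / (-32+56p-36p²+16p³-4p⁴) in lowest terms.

(-13+2p-p²)/(8-12p+4p²)

Apply the Euclidean algorithm:
  p⁴-3p³+19p²-21p+52 = (-1/4)(-4p⁴+16p³-36p²+56p-32) + (p³+10p²-7p+44)
  -4p⁴+16p³-36p²+56p-32 = (-4p+56)(p³+10p²-7p+44) + (-624p²+624p-2496)
  p³+10p²-7p+44 = (-(1/624)p-11/624)(-624p²+624p-2496) + (0)
Last nonzero remainder: -624p²+624p-2496. Dividing through by -624 gives the monic gcd p²-p+4.
Cancel p²-p+4 from numerator and denominator to get the reduced form.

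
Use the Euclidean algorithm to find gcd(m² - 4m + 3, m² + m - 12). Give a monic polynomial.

By polynomial division,
  m² - 4m + 3 = (m² + m - 12) + (-5m + 15)
  m² + m - 12 = (-(1/5)m - 4/5)(-5m + 15) + (0)
Last nonzero remainder: -5m + 15. Dividing through by -5 gives the monic gcd m - 3.

m - 3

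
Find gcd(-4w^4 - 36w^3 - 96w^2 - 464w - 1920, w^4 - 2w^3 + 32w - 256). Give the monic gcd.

Apply the Euclidean algorithm:
  -4w^4 - 36w^3 - 96w^2 - 464w - 1920 = (-4)(w^4 - 2w^3 + 32w - 256) + (-44w^3 - 96w^2 - 336w - 2944)
  w^4 - 2w^3 + 32w - 256 = (-(1/44)w + 23/242)(-44w^3 - 96w^2 - 336w - 2944) + ((180/121)w^2 - (360/121)w + 2880/121)
  -44w^3 - 96w^2 - 336w - 2944 = (-(1331/45)w - 5566/45)((180/121)w^2 - (360/121)w + 2880/121) + (0)
Last nonzero remainder: (180/121)w^2 - (360/121)w + 2880/121. Dividing through by 180/121 gives the monic gcd w^2 - 2w + 16.

w^2 - 2w + 16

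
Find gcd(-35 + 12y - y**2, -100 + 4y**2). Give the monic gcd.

Euclidean algorithm in ℚ[y]:
  -y**2 + 12y - 35 = (-1/4)(4y**2 - 100) + (12y - 60)
  4y**2 - 100 = ((1/3)y + 5/3)(12y - 60) + (0)
Last nonzero remainder: 12y - 60. Dividing through by 12 gives the monic gcd y - 5.

-5 + y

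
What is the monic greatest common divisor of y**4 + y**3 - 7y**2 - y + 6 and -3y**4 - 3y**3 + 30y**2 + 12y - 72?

y**2 + y - 6

By polynomial division,
  y**4 + y**3 - 7y**2 - y + 6 = (-1/3)(-3y**4 - 3y**3 + 30y**2 + 12y - 72) + (3y**2 + 3y - 18)
  -3y**4 - 3y**3 + 30y**2 + 12y - 72 = (-y**2 + 4)(3y**2 + 3y - 18) + (0)
Last nonzero remainder: 3y**2 + 3y - 18. Dividing through by 3 gives the monic gcd y**2 + y - 6.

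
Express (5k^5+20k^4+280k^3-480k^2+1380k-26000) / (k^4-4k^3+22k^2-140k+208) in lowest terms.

(5k^2+30k+250)/(k-2)

By polynomial division,
  5k^5+20k^4+280k^3-480k^2+1380k-26000 = (5k+40)(k^4-4k^3+22k^2-140k+208) + (330k^3-660k^2+5940k-34320)
  k^4-4k^3+22k^2-140k+208 = ((1/330)k-1/165)(330k^3-660k^2+5940k-34320) + (0)
Last nonzero remainder: 330k^3-660k^2+5940k-34320. Dividing through by 330 gives the monic gcd k^3-2k^2+18k-104.
Cancel k^3-2k^2+18k-104 from numerator and denominator to get the reduced form.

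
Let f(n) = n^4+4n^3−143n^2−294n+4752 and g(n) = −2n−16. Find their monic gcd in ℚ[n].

n+8

By polynomial division,
  n^4+4n^3−143n^2−294n+4752 = (−(1/2)n^3+2n^2+(111/2)n−297)(−2n−16) + (0)
Last nonzero remainder: −2n−16. Dividing through by −2 gives the monic gcd n+8.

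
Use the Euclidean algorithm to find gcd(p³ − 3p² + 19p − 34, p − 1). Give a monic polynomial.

Repeated division with remainder:
  p³ − 3p² + 19p − 34 = (p² − 2p + 17)(p − 1) + (−17)
  p − 1 = (−(1/17)p + 1/17)(−17) + (0)
The last nonzero remainder is the constant −17, so the polynomials are coprime and gcd = 1.

1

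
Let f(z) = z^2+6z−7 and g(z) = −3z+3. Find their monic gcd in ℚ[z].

Apply the Euclidean algorithm:
  z^2+6z−7 = (−(1/3)z−7/3)(−3z+3) + (0)
Last nonzero remainder: −3z+3. Dividing through by −3 gives the monic gcd z−1.

z−1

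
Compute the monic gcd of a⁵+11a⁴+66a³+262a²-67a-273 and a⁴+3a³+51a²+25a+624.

a²+4a+39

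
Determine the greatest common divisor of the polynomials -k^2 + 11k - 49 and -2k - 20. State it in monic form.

1

By polynomial division,
  -k^2 + 11k - 49 = ((1/2)k - 21/2)(-2k - 20) + (-259)
  -2k - 20 = ((2/259)k + 20/259)(-259) + (0)
The last nonzero remainder is the constant -259, so the polynomials are coprime and gcd = 1.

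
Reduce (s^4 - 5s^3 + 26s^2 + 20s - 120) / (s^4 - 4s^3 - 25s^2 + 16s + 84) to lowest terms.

(s^2 - 5s + 30)/(s^2 - 4s - 21)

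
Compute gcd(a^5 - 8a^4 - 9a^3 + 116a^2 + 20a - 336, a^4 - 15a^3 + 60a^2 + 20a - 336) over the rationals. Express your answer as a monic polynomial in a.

a^3 - 9a^2 + 6a + 56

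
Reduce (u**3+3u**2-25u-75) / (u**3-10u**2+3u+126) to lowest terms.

(u**2-25)/(u**2-13u+42)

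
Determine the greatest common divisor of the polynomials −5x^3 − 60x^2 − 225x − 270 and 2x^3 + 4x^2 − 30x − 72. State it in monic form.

x^2 + 6x + 9

By polynomial division,
  −5x^3 − 60x^2 − 225x − 270 = (−5/2)(2x^3 + 4x^2 − 30x − 72) + (−50x^2 − 300x − 450)
  2x^3 + 4x^2 − 30x − 72 = (−(1/25)x + 4/25)(−50x^2 − 300x − 450) + (0)
Last nonzero remainder: −50x^2 − 300x − 450. Dividing through by −50 gives the monic gcd x^2 + 6x + 9.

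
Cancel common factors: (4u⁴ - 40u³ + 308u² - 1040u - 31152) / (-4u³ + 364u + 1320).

(-u² + 5u - 118)/(u + 5)

By polynomial division,
  4u⁴ - 40u³ + 308u² - 1040u - 31152 = (-u + 10)(-4u³ + 364u + 1320) + (672u² - 3360u - 44352)
  -4u³ + 364u + 1320 = (-(1/168)u - 5/168)(672u² - 3360u - 44352) + (0)
Last nonzero remainder: 672u² - 3360u - 44352. Dividing through by 672 gives the monic gcd u² - 5u - 66.
Cancel u² - 5u - 66 from numerator and denominator to get the reduced form.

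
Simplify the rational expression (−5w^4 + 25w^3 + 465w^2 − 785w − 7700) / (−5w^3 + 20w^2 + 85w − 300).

(w^2 − 4w − 77)/(w − 3)

By polynomial division,
  −5w^4 + 25w^3 + 465w^2 − 785w − 7700 = (w − 1)(−5w^3 + 20w^2 + 85w − 300) + (400w^2 − 400w − 8000)
  −5w^3 + 20w^2 + 85w − 300 = (−(1/80)w + 3/80)(400w^2 − 400w − 8000) + (0)
Last nonzero remainder: 400w^2 − 400w − 8000. Dividing through by 400 gives the monic gcd w^2 − w − 20.
Cancel w^2 − w − 20 from numerator and denominator to get the reduced form.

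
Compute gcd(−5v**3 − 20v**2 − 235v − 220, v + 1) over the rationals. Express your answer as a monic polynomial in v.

v + 1

Euclidean algorithm in ℚ[v]:
  −5v**3 − 20v**2 − 235v − 220 = (−5v**2 − 15v − 220)(v + 1) + (0)
The last nonzero remainder v + 1 is already monic.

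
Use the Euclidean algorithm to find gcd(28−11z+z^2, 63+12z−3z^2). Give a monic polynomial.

Euclidean algorithm in ℚ[z]:
  z^2−11z+28 = (−1/3)(−3z^2+12z+63) + (−7z+49)
  −3z^2+12z+63 = ((3/7)z+9/7)(−7z+49) + (0)
Last nonzero remainder: −7z+49. Dividing through by −7 gives the monic gcd z−7.

−7+z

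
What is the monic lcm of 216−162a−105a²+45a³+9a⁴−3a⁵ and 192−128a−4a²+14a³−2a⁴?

Euclidean algorithm in ℚ[a]:
  −3a⁵+9a⁴+45a³−105a²−162a+216 = ((3/2)a+6)(−2a⁴+14a³−4a²−128a+192) + (−33a³+111a²+318a−936)
  −2a⁴+14a³−4a²−128a+192 = ((2/33)a−80/363)(−33a³+111a²+318a−936) + ((144/121)a²−(144/121)a−1728/121)
  −33a³+111a²+318a−936 = (−(1331/48)a+1573/24)((144/121)a²−(144/121)a−1728/121) + (0)
Last nonzero remainder: (144/121)a²−(144/121)a−1728/121. Dividing through by 144/121 gives the monic gcd a²−a−12.
Then lcm(f, g) = f·g / gcd(f, g); expanding and making the result monic gives the answer.

−576+864a−116a²−276a³+101a⁴+11a⁵−9a⁶+a⁷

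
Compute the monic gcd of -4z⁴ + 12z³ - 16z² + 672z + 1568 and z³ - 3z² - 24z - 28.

By polynomial division,
  -4z⁴ + 12z³ - 16z² + 672z + 1568 = (-4z)(z³ - 3z² - 24z - 28) + (-112z² + 560z + 1568)
  z³ - 3z² - 24z - 28 = (-(1/112)z - 1/56)(-112z² + 560z + 1568) + (0)
Last nonzero remainder: -112z² + 560z + 1568. Dividing through by -112 gives the monic gcd z² - 5z - 14.

z² - 5z - 14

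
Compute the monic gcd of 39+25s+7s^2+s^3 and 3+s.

Euclidean algorithm in ℚ[s]:
  s^3+7s^2+25s+39 = (s^2+4s+13)(s+3) + (0)
The last nonzero remainder s+3 is already monic.

3+s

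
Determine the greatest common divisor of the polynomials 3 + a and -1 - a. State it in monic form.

Apply the Euclidean algorithm:
  a + 3 = (-1)(-a - 1) + (2)
  -a - 1 = (-(1/2)a - 1/2)(2) + (0)
The last nonzero remainder is the constant 2, so the polynomials are coprime and gcd = 1.

1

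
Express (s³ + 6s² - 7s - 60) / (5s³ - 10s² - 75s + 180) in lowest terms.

By polynomial division,
  s³ + 6s² - 7s - 60 = (1/5)(5s³ - 10s² - 75s + 180) + (8s² + 8s - 96)
  5s³ - 10s² - 75s + 180 = ((5/8)s - 15/8)(8s² + 8s - 96) + (0)
Last nonzero remainder: 8s² + 8s - 96. Dividing through by 8 gives the monic gcd s² + s - 12.
Cancel s² + s - 12 from numerator and denominator to get the reduced form.

(s + 5)/(5s - 15)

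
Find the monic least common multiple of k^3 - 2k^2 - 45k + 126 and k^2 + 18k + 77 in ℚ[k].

k^4 + 9k^3 - 67k^2 - 369k + 1386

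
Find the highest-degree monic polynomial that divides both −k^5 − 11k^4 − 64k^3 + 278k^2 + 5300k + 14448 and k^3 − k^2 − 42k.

k^2 − k − 42

Euclidean algorithm in ℚ[k]:
  −k^5 − 11k^4 − 64k^3 + 278k^2 + 5300k + 14448 = (−k^2 − 12k − 118)(k^3 − k^2 − 42k) + (−344k^2 + 344k + 14448)
  k^3 − k^2 − 42k = (−(1/344)k)(−344k^2 + 344k + 14448) + (0)
Last nonzero remainder: −344k^2 + 344k + 14448. Dividing through by −344 gives the monic gcd k^2 − k − 42.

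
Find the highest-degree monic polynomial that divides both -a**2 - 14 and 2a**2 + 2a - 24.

Euclidean algorithm in ℚ[a]:
  -a**2 - 14 = (-1/2)(2a**2 + 2a - 24) + (a - 26)
  2a**2 + 2a - 24 = (2a + 54)(a - 26) + (1380)
  a - 26 = ((1/1380)a - 13/690)(1380) + (0)
The last nonzero remainder is the constant 1380, so the polynomials are coprime and gcd = 1.

1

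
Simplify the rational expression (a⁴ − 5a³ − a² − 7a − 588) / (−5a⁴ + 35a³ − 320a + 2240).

Euclidean algorithm in ℚ[a]:
  a⁴ − 5a³ − a² − 7a − 588 = (−1/5)(−5a⁴ + 35a³ − 320a + 2240) + (2a³ − a² − 71a − 140)
  −5a⁴ + 35a³ − 320a + 2240 = (−(5/2)a + 65/4)(2a³ − a² − 71a − 140) + (−(645/4)a² + (1935/4)a + 4515)
  2a³ − a² − 71a − 140 = (−(8/645)a − 4/129)(−(645/4)a² + (1935/4)a + 4515) + (0)
Last nonzero remainder: −(645/4)a² + (1935/4)a + 4515. Dividing through by −645/4 gives the monic gcd a² − 3a − 28.
Cancel a² − 3a − 28 from numerator and denominator to get the reduced form.

(−a² + 2a − 21)/(5a² − 20a + 80)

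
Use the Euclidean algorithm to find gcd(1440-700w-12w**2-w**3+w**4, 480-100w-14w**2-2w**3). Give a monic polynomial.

Repeated division with remainder:
  w**4-w**3-12w**2-700w+1440 = (-(1/2)w+4)(-2w**3-14w**2-100w+480) + (-6w**2-60w-480)
  -2w**3-14w**2-100w+480 = ((1/3)w-1)(-6w**2-60w-480) + (0)
Last nonzero remainder: -6w**2-60w-480. Dividing through by -6 gives the monic gcd w**2+10w+80.

80+10w+w**2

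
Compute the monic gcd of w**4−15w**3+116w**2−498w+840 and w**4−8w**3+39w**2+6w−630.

Repeated division with remainder:
  w**4−15w**3+116w**2−498w+840 = (w**4−8w**3+39w**2+6w−630) + (−7w**3+77w**2−504w+1470)
  w**4−8w**3+39w**2+6w−630 = (−(1/7)w−3/7)(−7w**3+77w**2−504w+1470) + (0)
Last nonzero remainder: −7w**3+77w**2−504w+1470. Dividing through by −7 gives the monic gcd w**3−11w**2+72w−210.

w**3−11w**2+72w−210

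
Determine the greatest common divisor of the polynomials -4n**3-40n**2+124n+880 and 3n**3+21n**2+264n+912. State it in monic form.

n+4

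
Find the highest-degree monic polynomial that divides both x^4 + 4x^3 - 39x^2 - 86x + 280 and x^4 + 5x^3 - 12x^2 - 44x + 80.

x^2 + 2x - 8

Apply the Euclidean algorithm:
  x^4 + 4x^3 - 39x^2 - 86x + 280 = (x^4 + 5x^3 - 12x^2 - 44x + 80) + (-x^3 - 27x^2 - 42x + 200)
  x^4 + 5x^3 - 12x^2 - 44x + 80 = (-x + 22)(-x^3 - 27x^2 - 42x + 200) + (540x^2 + 1080x - 4320)
  -x^3 - 27x^2 - 42x + 200 = (-(1/540)x - 5/108)(540x^2 + 1080x - 4320) + (0)
Last nonzero remainder: 540x^2 + 1080x - 4320. Dividing through by 540 gives the monic gcd x^2 + 2x - 8.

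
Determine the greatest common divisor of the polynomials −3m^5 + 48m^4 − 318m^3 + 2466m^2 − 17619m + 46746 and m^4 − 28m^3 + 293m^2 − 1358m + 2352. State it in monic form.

m^3 − 20m^2 + 133m − 294

By polynomial division,
  −3m^5 + 48m^4 − 318m^3 + 2466m^2 − 17619m + 46746 = (−3m − 36)(m^4 − 28m^3 + 293m^2 − 1358m + 2352) + (−447m^3 + 8940m^2 − 59451m + 131418)
  m^4 − 28m^3 + 293m^2 − 1358m + 2352 = (−(1/447)m + 8/447)(−447m^3 + 8940m^2 − 59451m + 131418) + (0)
Last nonzero remainder: −447m^3 + 8940m^2 − 59451m + 131418. Dividing through by −447 gives the monic gcd m^3 − 20m^2 + 133m − 294.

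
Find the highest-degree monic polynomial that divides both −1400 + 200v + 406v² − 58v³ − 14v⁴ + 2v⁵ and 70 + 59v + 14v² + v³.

Apply the Euclidean algorithm:
  2v⁵ − 14v⁴ − 58v³ + 406v² + 200v − 1400 = (2v² − 42v + 412)(v³ + 14v² + 59v + 70) + (−3024v² − 21168v − 30240)
  v³ + 14v² + 59v + 70 = (−(1/3024)v − 1/432)(−3024v² − 21168v − 30240) + (0)
Last nonzero remainder: −3024v² − 21168v − 30240. Dividing through by −3024 gives the monic gcd v² + 7v + 10.

10 + 7v + v²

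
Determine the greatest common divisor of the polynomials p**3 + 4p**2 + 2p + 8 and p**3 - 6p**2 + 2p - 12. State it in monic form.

Euclidean algorithm in ℚ[p]:
  p**3 + 4p**2 + 2p + 8 = (p**3 - 6p**2 + 2p - 12) + (10p**2 + 20)
  p**3 - 6p**2 + 2p - 12 = ((1/10)p - 3/5)(10p**2 + 20) + (0)
Last nonzero remainder: 10p**2 + 20. Dividing through by 10 gives the monic gcd p**2 + 2.

p**2 + 2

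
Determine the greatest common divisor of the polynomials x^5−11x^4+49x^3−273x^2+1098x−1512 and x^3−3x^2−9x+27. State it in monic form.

x^2−6x+9

By polynomial division,
  x^5−11x^4+49x^3−273x^2+1098x−1512 = (x^2−8x+34)(x^3−3x^2−9x+27) + (−270x^2+1620x−2430)
  x^3−3x^2−9x+27 = (−(1/270)x−1/90)(−270x^2+1620x−2430) + (0)
Last nonzero remainder: −270x^2+1620x−2430. Dividing through by −270 gives the monic gcd x^2−6x+9.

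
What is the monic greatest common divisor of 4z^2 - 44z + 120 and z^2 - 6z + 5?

z - 5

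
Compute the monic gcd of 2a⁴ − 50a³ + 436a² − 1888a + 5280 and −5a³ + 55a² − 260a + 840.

Repeated division with remainder:
  2a⁴ − 50a³ + 436a² − 1888a + 5280 = (−(2/5)a + 28/5)(−5a³ + 55a² − 260a + 840) + (24a² − 96a + 576)
  −5a³ + 55a² − 260a + 840 = (−(5/24)a + 35/24)(24a² − 96a + 576) + (0)
Last nonzero remainder: 24a² − 96a + 576. Dividing through by 24 gives the monic gcd a² − 4a + 24.

a² − 4a + 24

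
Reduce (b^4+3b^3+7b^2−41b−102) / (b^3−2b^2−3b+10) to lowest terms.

(b^3+b^2+5b−51)/(b^2−4b+5)

Apply the Euclidean algorithm:
  b^4+3b^3+7b^2−41b−102 = (b+5)(b^3−2b^2−3b+10) + (20b^2−36b−152)
  b^3−2b^2−3b+10 = ((1/20)b−1/100)(20b^2−36b−152) + ((106/25)b+212/25)
  20b^2−36b−152 = ((250/53)b−950/53)((106/25)b+212/25) + (0)
Last nonzero remainder: (106/25)b+212/25. Dividing through by 106/25 gives the monic gcd b+2.
Cancel b+2 from numerator and denominator to get the reduced form.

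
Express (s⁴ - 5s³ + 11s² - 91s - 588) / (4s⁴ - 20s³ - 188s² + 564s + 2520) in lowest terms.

Euclidean algorithm in ℚ[s]:
  s⁴ - 5s³ + 11s² - 91s - 588 = (1/4)(4s⁴ - 20s³ - 188s² + 564s + 2520) + (58s² - 232s - 1218)
  4s⁴ - 20s³ - 188s² + 564s + 2520 = ((2/29)s² - (2/29)s - 60/29)(58s² - 232s - 1218) + (0)
Last nonzero remainder: 58s² - 232s - 1218. Dividing through by 58 gives the monic gcd s² - 4s - 21.
Cancel s² - 4s - 21 from numerator and denominator to get the reduced form.

(s² - s + 28)/(4s² - 4s - 120)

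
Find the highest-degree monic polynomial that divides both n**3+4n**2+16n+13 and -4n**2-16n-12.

n+1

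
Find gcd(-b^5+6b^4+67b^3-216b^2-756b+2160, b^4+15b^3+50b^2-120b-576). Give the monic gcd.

b^3+7b^2-6b-72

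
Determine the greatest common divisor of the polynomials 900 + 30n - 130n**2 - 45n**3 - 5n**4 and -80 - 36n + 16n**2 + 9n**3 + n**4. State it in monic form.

-10 + 3n + n**2

Apply the Euclidean algorithm:
  -5n**4 - 45n**3 - 130n**2 + 30n + 900 = (-5)(n**4 + 9n**3 + 16n**2 - 36n - 80) + (-50n**2 - 150n + 500)
  n**4 + 9n**3 + 16n**2 - 36n - 80 = (-(1/50)n**2 - (3/25)n - 4/25)(-50n**2 - 150n + 500) + (0)
Last nonzero remainder: -50n**2 - 150n + 500. Dividing through by -50 gives the monic gcd n**2 + 3n - 10.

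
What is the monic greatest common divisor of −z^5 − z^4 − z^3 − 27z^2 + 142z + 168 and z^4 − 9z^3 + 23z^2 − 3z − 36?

z^2 − 2z − 3

By polynomial division,
  −z^5 − z^4 − z^3 − 27z^2 + 142z + 168 = (−z − 10)(z^4 − 9z^3 + 23z^2 − 3z − 36) + (−68z^3 + 200z^2 + 76z − 192)
  z^4 − 9z^3 + 23z^2 − 3z − 36 = (−(1/68)z + 103/1156)(−68z^3 + 200z^2 + 76z − 192) + ((1820/289)z^2 − (3640/289)z − 5460/289)
  −68z^3 + 200z^2 + 76z − 192 = (−(4913/455)z + 4624/455)((1820/289)z^2 − (3640/289)z − 5460/289) + (0)
Last nonzero remainder: (1820/289)z^2 − (3640/289)z − 5460/289. Dividing through by 1820/289 gives the monic gcd z^2 − 2z − 3.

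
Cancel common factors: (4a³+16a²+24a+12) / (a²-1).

Repeated division with remainder:
  4a³+16a²+24a+12 = (4a+16)(a²-1) + (28a+28)
  a²-1 = ((1/28)a-1/28)(28a+28) + (0)
Last nonzero remainder: 28a+28. Dividing through by 28 gives the monic gcd a+1.
Cancel a+1 from numerator and denominator to get the reduced form.

(4a²+12a+12)/(a-1)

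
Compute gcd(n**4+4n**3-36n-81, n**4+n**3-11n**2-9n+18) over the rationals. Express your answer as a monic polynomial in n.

n**2-9

Apply the Euclidean algorithm:
  n**4+4n**3-36n-81 = (n**4+n**3-11n**2-9n+18) + (3n**3+11n**2-27n-99)
  n**4+n**3-11n**2-9n+18 = ((1/3)n-8/9)(3n**3+11n**2-27n-99) + ((70/9)n**2-70)
  3n**3+11n**2-27n-99 = ((27/70)n+99/70)((70/9)n**2-70) + (0)
Last nonzero remainder: (70/9)n**2-70. Dividing through by 70/9 gives the monic gcd n**2-9.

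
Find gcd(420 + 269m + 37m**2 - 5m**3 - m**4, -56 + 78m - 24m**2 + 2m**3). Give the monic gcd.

-7 + m

Apply the Euclidean algorithm:
  -m**4 - 5m**3 + 37m**2 + 269m + 420 = (-(1/2)m - 17/2)(2m**3 - 24m**2 + 78m - 56) + (-128m**2 + 904m - 56)
  2m**3 - 24m**2 + 78m - 56 = (-(1/64)m + 79/1024)(-128m**2 + 904m - 56) + ((945/128)m - 6615/128)
  -128m**2 + 904m - 56 = (-(16384/945)m + 1024/945)((945/128)m - 6615/128) + (0)
Last nonzero remainder: (945/128)m - 6615/128. Dividing through by 945/128 gives the monic gcd m - 7.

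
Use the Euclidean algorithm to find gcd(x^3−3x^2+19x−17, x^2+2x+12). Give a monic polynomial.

1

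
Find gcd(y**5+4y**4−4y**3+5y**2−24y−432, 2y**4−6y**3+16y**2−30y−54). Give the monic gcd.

Euclidean algorithm in ℚ[y]:
  y**5+4y**4−4y**3+5y**2−24y−432 = ((1/2)y+7/2)(2y**4−6y**3+16y**2−30y−54) + (9y**3−36y**2+108y−243)
  2y**4−6y**3+16y**2−30y−54 = ((2/9)y+2/9)(9y**3−36y**2+108y−243) + (0)
Last nonzero remainder: 9y**3−36y**2+108y−243. Dividing through by 9 gives the monic gcd y**3−4y**2+12y−27.

y**3−4y**2+12y−27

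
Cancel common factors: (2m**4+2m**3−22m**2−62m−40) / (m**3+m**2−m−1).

(2m**3−22m−40)/(m**2−1)

By polynomial division,
  2m**4+2m**3−22m**2−62m−40 = (2m)(m**3+m**2−m−1) + (−20m**2−60m−40)
  m**3+m**2−m−1 = (−(1/20)m+1/10)(−20m**2−60m−40) + (3m+3)
  −20m**2−60m−40 = (−(20/3)m−40/3)(3m+3) + (0)
Last nonzero remainder: 3m+3. Dividing through by 3 gives the monic gcd m+1.
Cancel m+1 from numerator and denominator to get the reduced form.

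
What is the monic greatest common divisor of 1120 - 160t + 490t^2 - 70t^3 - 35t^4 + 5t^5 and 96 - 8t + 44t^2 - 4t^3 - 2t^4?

-8 + 2t - 4t^2 + t^3

Repeated division with remainder:
  5t^5 - 35t^4 - 70t^3 + 490t^2 - 160t + 1120 = (-(5/2)t + 45/2)(-2t^4 - 4t^3 + 44t^2 - 8t + 96) + (130t^3 - 520t^2 + 260t - 1040)
  -2t^4 - 4t^3 + 44t^2 - 8t + 96 = (-(1/65)t - 6/65)(130t^3 - 520t^2 + 260t - 1040) + (0)
Last nonzero remainder: 130t^3 - 520t^2 + 260t - 1040. Dividing through by 130 gives the monic gcd t^3 - 4t^2 + 2t - 8.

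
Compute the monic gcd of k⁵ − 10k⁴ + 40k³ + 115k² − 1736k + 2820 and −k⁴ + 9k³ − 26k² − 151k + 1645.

k³ − 2k² + 12k + 235

Euclidean algorithm in ℚ[k]:
  k⁵ − 10k⁴ + 40k³ + 115k² − 1736k + 2820 = (−k + 1)(−k⁴ + 9k³ − 26k² − 151k + 1645) + (5k³ − 10k² + 60k + 1175)
  −k⁴ + 9k³ − 26k² − 151k + 1645 = (−(1/5)k + 7/5)(5k³ − 10k² + 60k + 1175) + (0)
Last nonzero remainder: 5k³ − 10k² + 60k + 1175. Dividing through by 5 gives the monic gcd k³ − 2k² + 12k + 235.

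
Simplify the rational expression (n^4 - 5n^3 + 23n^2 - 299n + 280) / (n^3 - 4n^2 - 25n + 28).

Euclidean algorithm in ℚ[n]:
  n^4 - 5n^3 + 23n^2 - 299n + 280 = (n - 1)(n^3 - 4n^2 - 25n + 28) + (44n^2 - 352n + 308)
  n^3 - 4n^2 - 25n + 28 = ((1/44)n + 1/11)(44n^2 - 352n + 308) + (0)
Last nonzero remainder: 44n^2 - 352n + 308. Dividing through by 44 gives the monic gcd n^2 - 8n + 7.
Cancel n^2 - 8n + 7 from numerator and denominator to get the reduced form.

(n^2 + 3n + 40)/(n + 4)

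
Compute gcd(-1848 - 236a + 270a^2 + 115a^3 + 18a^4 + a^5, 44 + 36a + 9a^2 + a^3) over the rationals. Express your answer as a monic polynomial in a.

Apply the Euclidean algorithm:
  a^5 + 18a^4 + 115a^3 + 270a^2 - 236a - 1848 = (a^2 + 9a - 2)(a^3 + 9a^2 + 36a + 44) + (-80a^2 - 560a - 1760)
  a^3 + 9a^2 + 36a + 44 = (-(1/80)a - 1/40)(-80a^2 - 560a - 1760) + (0)
Last nonzero remainder: -80a^2 - 560a - 1760. Dividing through by -80 gives the monic gcd a^2 + 7a + 22.

22 + 7a + a^2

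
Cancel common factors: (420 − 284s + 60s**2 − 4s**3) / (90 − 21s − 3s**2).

(140 − 48s + 4s**2)/(30 + 3s)

Euclidean algorithm in ℚ[s]:
  −4s**3 + 60s**2 − 284s + 420 = ((4/3)s − 88/3)(−3s**2 − 21s + 90) + (−1020s + 3060)
  −3s**2 − 21s + 90 = ((1/340)s + 1/34)(−1020s + 3060) + (0)
Last nonzero remainder: −1020s + 3060. Dividing through by −1020 gives the monic gcd s − 3.
Cancel s − 3 from numerator and denominator to get the reduced form.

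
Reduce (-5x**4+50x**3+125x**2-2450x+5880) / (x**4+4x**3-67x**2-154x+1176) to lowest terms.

Apply the Euclidean algorithm:
  -5x**4+50x**3+125x**2-2450x+5880 = (-5)(x**4+4x**3-67x**2-154x+1176) + (70x**3-210x**2-3220x+11760)
  x**4+4x**3-67x**2-154x+1176 = ((1/70)x+1/10)(70x**3-210x**2-3220x+11760) + (0)
Last nonzero remainder: 70x**3-210x**2-3220x+11760. Dividing through by 70 gives the monic gcd x**3-3x**2-46x+168.
Cancel x**3-3x**2-46x+168 from numerator and denominator to get the reduced form.

(-5x+35)/(x+7)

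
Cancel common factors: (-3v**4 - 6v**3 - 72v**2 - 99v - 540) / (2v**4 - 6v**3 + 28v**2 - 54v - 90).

Euclidean algorithm in ℚ[v]:
  -3v**4 - 6v**3 - 72v**2 - 99v - 540 = (-3/2)(2v**4 - 6v**3 + 28v**2 - 54v - 90) + (-15v**3 - 30v**2 - 180v - 675)
  2v**4 - 6v**3 + 28v**2 - 54v - 90 = (-(2/15)v + 2/3)(-15v**3 - 30v**2 - 180v - 675) + (24v**2 - 24v + 360)
  -15v**3 - 30v**2 - 180v - 675 = (-(5/8)v - 15/8)(24v**2 - 24v + 360) + (0)
Last nonzero remainder: 24v**2 - 24v + 360. Dividing through by 24 gives the monic gcd v**2 - v + 15.
Cancel v**2 - v + 15 from numerator and denominator to get the reduced form.

(-3v**2 - 9v - 36)/(2v**2 - 4v - 6)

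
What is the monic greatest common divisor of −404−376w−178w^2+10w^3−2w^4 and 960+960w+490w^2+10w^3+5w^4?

Repeated division with remainder:
  −2w^4+10w^3−178w^2−376w−404 = (−2/5)(5w^4+10w^3+490w^2+960w+960) + (14w^3+18w^2+8w−20)
  5w^4+10w^3+490w^2+960w+960 = ((5/14)w+25/98)(14w^3+18w^2+8w−20) + ((23645/49)w^2+(47290/49)w+47290/49)
  14w^3+18w^2+8w−20 = ((686/23645)w−98/4729)((23645/49)w^2+(47290/49)w+47290/49) + (0)
Last nonzero remainder: (23645/49)w^2+(47290/49)w+47290/49. Dividing through by 23645/49 gives the monic gcd w^2+2w+2.

2+2w+w^2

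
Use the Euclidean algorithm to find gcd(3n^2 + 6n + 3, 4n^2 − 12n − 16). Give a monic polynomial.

n + 1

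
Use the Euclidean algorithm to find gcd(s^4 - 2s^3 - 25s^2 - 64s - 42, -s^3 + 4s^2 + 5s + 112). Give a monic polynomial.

s - 7

By polynomial division,
  s^4 - 2s^3 - 25s^2 - 64s - 42 = (-s - 2)(-s^3 + 4s^2 + 5s + 112) + (-12s^2 + 58s + 182)
  -s^3 + 4s^2 + 5s + 112 = ((1/12)s + 5/72)(-12s^2 + 58s + 182) + (-(511/36)s + 3577/36)
  -12s^2 + 58s + 182 = ((432/511)s + 936/511)(-(511/36)s + 3577/36) + (0)
Last nonzero remainder: -(511/36)s + 3577/36. Dividing through by -511/36 gives the monic gcd s - 7.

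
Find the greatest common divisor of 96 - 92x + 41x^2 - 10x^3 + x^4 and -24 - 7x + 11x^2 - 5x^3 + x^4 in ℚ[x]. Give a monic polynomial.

-24 + 17x - 6x^2 + x^3

By polynomial division,
  x^4 - 10x^3 + 41x^2 - 92x + 96 = (x^4 - 5x^3 + 11x^2 - 7x - 24) + (-5x^3 + 30x^2 - 85x + 120)
  x^4 - 5x^3 + 11x^2 - 7x - 24 = (-(1/5)x - 1/5)(-5x^3 + 30x^2 - 85x + 120) + (0)
Last nonzero remainder: -5x^3 + 30x^2 - 85x + 120. Dividing through by -5 gives the monic gcd x^3 - 6x^2 + 17x - 24.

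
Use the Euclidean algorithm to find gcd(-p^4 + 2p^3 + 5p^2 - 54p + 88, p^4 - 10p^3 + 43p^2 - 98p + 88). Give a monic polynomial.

Apply the Euclidean algorithm:
  -p^4 + 2p^3 + 5p^2 - 54p + 88 = (-1)(p^4 - 10p^3 + 43p^2 - 98p + 88) + (-8p^3 + 48p^2 - 152p + 176)
  p^4 - 10p^3 + 43p^2 - 98p + 88 = (-(1/8)p + 1/2)(-8p^3 + 48p^2 - 152p + 176) + (0)
Last nonzero remainder: -8p^3 + 48p^2 - 152p + 176. Dividing through by -8 gives the monic gcd p^3 - 6p^2 + 19p - 22.

p^3 - 6p^2 + 19p - 22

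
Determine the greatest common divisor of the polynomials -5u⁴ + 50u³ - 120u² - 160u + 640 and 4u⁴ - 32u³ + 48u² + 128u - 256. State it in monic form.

u³ - 6u² + 32

Apply the Euclidean algorithm:
  -5u⁴ + 50u³ - 120u² - 160u + 640 = (-5/4)(4u⁴ - 32u³ + 48u² + 128u - 256) + (10u³ - 60u² + 320)
  4u⁴ - 32u³ + 48u² + 128u - 256 = ((2/5)u - 4/5)(10u³ - 60u² + 320) + (0)
Last nonzero remainder: 10u³ - 60u² + 320. Dividing through by 10 gives the monic gcd u³ - 6u² + 32.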